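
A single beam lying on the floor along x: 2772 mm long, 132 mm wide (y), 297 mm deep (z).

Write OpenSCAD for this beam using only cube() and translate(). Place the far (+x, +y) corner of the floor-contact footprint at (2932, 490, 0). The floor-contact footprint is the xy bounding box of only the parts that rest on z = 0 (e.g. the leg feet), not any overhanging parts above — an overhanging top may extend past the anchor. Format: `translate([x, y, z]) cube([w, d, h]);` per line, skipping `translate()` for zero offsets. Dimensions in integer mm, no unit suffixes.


translate([160, 358, 0]) cube([2772, 132, 297]);


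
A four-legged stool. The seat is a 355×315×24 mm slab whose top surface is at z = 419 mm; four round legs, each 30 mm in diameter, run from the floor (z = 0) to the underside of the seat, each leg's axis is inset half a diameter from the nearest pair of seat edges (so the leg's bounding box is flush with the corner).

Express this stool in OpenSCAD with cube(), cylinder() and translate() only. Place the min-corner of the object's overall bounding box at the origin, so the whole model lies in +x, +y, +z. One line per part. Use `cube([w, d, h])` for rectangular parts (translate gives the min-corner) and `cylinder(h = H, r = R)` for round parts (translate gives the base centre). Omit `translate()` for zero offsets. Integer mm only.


translate([0, 0, 395]) cube([355, 315, 24]);
translate([15, 15, 0]) cylinder(h = 395, r = 15);
translate([340, 15, 0]) cylinder(h = 395, r = 15);
translate([15, 300, 0]) cylinder(h = 395, r = 15);
translate([340, 300, 0]) cylinder(h = 395, r = 15);


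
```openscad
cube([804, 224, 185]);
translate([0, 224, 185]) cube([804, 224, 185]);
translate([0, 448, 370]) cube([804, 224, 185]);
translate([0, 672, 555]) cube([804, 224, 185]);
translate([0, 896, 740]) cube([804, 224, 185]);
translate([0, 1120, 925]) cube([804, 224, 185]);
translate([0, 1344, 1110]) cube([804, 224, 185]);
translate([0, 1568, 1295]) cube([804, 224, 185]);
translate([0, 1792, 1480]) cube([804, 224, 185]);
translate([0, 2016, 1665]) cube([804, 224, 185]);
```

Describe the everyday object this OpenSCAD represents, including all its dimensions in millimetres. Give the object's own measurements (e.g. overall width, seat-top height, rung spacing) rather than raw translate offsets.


A straight staircase of 10 solid steps. Each step is 804 mm wide (x), 224 mm deep (y, the going) and 185 mm tall (the rise). The first step rests on the floor; each subsequent step sits one going further in +y and one rise higher in +z, directly behind and above the previous step with no overlap.


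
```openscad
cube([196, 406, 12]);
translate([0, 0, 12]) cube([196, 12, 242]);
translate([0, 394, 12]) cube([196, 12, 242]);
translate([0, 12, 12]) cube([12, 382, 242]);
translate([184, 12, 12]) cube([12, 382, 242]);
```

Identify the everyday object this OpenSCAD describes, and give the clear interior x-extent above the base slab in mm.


An open box. The internal width is 172 mm.

A 196×406 base slab with four walls standing on it — an open box. The base is 196 mm wide and the walls are 12 mm thick, so the internal width is 196 − 2 × 12 = 172 mm.


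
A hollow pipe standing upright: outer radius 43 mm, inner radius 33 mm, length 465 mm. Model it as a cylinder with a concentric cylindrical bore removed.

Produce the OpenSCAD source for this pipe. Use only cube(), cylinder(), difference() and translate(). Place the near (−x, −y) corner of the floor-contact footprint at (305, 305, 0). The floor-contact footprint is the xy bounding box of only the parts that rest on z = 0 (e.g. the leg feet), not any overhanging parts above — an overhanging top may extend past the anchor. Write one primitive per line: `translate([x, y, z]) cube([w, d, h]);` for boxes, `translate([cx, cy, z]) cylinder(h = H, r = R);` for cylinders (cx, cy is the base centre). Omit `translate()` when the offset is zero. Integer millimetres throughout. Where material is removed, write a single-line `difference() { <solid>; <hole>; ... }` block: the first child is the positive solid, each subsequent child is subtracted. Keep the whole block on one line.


difference() { translate([348, 348, 0]) cylinder(h = 465, r = 43); translate([348, 348, 0]) cylinder(h = 465, r = 33); }


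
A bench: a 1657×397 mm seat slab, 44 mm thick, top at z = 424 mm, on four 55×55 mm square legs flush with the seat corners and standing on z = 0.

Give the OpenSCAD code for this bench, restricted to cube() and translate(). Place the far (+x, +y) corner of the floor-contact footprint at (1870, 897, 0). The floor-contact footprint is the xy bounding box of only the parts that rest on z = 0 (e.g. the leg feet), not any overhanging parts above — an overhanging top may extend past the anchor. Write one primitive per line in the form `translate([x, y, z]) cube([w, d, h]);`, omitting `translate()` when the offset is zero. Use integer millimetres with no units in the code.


translate([213, 500, 380]) cube([1657, 397, 44]);
translate([213, 500, 0]) cube([55, 55, 380]);
translate([213, 842, 0]) cube([55, 55, 380]);
translate([1815, 500, 0]) cube([55, 55, 380]);
translate([1815, 842, 0]) cube([55, 55, 380]);


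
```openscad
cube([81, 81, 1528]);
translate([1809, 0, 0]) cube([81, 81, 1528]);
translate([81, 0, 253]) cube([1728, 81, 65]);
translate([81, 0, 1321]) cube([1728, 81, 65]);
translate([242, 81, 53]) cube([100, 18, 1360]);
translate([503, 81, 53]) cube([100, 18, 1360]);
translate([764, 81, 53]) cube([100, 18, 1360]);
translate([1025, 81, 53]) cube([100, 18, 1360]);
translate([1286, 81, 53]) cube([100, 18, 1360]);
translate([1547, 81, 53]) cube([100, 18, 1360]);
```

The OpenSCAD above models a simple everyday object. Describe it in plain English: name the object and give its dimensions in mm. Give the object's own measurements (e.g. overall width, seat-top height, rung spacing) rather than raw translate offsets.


A fence section. Two 81×81 mm posts, 1528 mm tall, stand on the floor with a clear span of 1728 mm between their inner faces. Two horizontal rails of 81×65 mm section span the gap between the posts with their undersides at z = 253 mm and z = 1321 mm, flush with the posts' −y face. 6 pickets, each 100 mm wide, 18 mm thick and 1360 mm tall, are fixed to the +y face of the rails with their bottoms at z = 53 mm, spaced across the span with a 161 mm gap after the −x post and between neighbouring pickets, with 162 mm left before the +x post.


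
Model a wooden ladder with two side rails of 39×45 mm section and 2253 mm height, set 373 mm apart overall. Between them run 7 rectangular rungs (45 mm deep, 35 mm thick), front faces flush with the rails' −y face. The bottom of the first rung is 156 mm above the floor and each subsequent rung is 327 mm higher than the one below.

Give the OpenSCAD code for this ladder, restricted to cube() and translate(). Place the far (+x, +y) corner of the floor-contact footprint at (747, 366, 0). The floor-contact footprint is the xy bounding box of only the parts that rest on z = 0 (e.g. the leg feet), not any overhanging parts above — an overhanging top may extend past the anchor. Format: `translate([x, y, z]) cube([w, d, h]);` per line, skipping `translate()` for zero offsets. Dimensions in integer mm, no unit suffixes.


// rung span = 373 - 2*39 = 295
// rung[k] z = 156 + k*327
translate([374, 321, 0]) cube([39, 45, 2253]);
translate([708, 321, 0]) cube([39, 45, 2253]);
translate([413, 321, 156]) cube([295, 45, 35]);
translate([413, 321, 483]) cube([295, 45, 35]);
translate([413, 321, 810]) cube([295, 45, 35]);
translate([413, 321, 1137]) cube([295, 45, 35]);
translate([413, 321, 1464]) cube([295, 45, 35]);
translate([413, 321, 1791]) cube([295, 45, 35]);
translate([413, 321, 2118]) cube([295, 45, 35]);


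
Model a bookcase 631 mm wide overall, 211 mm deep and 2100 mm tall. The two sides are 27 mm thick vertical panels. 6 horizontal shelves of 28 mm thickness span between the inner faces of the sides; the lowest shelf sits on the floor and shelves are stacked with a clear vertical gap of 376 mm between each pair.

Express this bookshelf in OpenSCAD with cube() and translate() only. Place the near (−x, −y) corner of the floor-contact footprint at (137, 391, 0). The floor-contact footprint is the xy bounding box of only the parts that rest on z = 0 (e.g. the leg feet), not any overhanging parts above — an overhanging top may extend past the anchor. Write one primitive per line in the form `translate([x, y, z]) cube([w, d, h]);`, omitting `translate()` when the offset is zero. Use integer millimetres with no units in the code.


translate([137, 391, 0]) cube([27, 211, 2100]);
translate([741, 391, 0]) cube([27, 211, 2100]);
translate([164, 391, 0]) cube([577, 211, 28]);
translate([164, 391, 404]) cube([577, 211, 28]);
translate([164, 391, 808]) cube([577, 211, 28]);
translate([164, 391, 1212]) cube([577, 211, 28]);
translate([164, 391, 1616]) cube([577, 211, 28]);
translate([164, 391, 2020]) cube([577, 211, 28]);


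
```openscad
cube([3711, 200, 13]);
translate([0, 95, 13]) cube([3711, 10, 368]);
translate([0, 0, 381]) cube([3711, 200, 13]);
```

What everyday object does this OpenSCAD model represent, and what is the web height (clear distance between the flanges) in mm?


An I-beam. The web height is 368 mm.

Two wide flanges with a thin centred web — an I-beam. Overall 394 mm minus two 13 mm flanges gives a web of 394 − 2·13 = 368 mm.


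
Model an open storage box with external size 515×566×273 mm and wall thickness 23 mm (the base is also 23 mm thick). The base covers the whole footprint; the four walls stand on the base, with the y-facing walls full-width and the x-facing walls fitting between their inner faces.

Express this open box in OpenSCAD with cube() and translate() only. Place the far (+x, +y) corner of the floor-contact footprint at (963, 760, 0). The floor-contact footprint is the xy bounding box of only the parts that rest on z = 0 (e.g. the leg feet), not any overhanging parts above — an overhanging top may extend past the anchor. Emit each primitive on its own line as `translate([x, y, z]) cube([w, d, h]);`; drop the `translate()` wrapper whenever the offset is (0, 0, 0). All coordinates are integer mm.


translate([448, 194, 0]) cube([515, 566, 23]);
translate([448, 194, 23]) cube([515, 23, 250]);
translate([448, 737, 23]) cube([515, 23, 250]);
translate([448, 217, 23]) cube([23, 520, 250]);
translate([940, 217, 23]) cube([23, 520, 250]);


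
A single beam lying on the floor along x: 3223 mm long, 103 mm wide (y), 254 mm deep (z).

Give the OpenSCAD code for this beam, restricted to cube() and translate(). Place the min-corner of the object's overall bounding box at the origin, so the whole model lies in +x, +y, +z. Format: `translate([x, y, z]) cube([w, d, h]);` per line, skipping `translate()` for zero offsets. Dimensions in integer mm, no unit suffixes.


cube([3223, 103, 254]);


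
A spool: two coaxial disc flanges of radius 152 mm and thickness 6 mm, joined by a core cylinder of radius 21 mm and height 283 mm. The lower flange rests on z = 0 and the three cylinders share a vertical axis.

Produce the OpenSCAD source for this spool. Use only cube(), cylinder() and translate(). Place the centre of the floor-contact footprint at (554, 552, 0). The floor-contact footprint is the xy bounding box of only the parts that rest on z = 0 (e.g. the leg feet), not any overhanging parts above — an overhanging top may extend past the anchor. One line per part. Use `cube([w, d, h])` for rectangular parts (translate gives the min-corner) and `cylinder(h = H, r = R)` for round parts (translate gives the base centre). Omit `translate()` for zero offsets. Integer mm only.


translate([554, 552, 0]) cylinder(h = 6, r = 152);
translate([554, 552, 6]) cylinder(h = 283, r = 21);
translate([554, 552, 289]) cylinder(h = 6, r = 152);


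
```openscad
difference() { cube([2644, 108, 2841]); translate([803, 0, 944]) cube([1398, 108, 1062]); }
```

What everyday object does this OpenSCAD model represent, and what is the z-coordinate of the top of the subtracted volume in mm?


A wall with a window opening. The window head height is 2006 mm.

A wall with a rectangular opening subtracted — a window. Sill at z = 944, opening 1062 mm tall, so the head is at 944 + 1062 = 2006 mm.


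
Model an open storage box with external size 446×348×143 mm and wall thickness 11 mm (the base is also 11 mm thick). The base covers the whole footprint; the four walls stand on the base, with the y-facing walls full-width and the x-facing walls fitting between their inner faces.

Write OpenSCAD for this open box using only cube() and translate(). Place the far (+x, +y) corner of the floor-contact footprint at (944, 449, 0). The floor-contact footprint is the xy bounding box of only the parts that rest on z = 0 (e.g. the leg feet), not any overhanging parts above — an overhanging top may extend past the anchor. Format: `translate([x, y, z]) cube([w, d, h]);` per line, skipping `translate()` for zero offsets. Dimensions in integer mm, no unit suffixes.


translate([498, 101, 0]) cube([446, 348, 11]);
translate([498, 101, 11]) cube([446, 11, 132]);
translate([498, 438, 11]) cube([446, 11, 132]);
translate([498, 112, 11]) cube([11, 326, 132]);
translate([933, 112, 11]) cube([11, 326, 132]);


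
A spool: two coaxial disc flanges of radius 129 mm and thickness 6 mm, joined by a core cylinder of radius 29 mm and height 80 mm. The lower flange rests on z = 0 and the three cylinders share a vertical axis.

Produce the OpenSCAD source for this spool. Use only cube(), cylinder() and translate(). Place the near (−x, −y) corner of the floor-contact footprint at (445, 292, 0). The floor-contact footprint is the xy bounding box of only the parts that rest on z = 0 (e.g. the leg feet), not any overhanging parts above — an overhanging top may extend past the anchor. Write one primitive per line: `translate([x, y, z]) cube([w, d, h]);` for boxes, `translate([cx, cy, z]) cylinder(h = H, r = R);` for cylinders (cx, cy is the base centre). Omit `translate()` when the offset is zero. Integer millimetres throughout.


translate([574, 421, 0]) cylinder(h = 6, r = 129);
translate([574, 421, 6]) cylinder(h = 80, r = 29);
translate([574, 421, 86]) cylinder(h = 6, r = 129);


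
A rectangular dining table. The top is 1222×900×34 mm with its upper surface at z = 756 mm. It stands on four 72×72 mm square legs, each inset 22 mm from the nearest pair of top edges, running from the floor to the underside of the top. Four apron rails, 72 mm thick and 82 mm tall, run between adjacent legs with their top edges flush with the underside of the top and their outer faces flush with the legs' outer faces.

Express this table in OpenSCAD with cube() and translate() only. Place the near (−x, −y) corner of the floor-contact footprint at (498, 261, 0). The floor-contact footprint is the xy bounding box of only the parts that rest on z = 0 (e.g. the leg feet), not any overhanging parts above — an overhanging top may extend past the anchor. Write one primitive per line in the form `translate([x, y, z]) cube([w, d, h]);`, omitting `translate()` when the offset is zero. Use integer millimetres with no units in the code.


translate([476, 239, 722]) cube([1222, 900, 34]);
translate([498, 261, 0]) cube([72, 72, 722]);
translate([1604, 261, 0]) cube([72, 72, 722]);
translate([498, 1045, 0]) cube([72, 72, 722]);
translate([1604, 1045, 0]) cube([72, 72, 722]);
translate([570, 261, 640]) cube([1034, 72, 82]);
translate([570, 1045, 640]) cube([1034, 72, 82]);
translate([498, 333, 640]) cube([72, 712, 82]);
translate([1604, 333, 640]) cube([72, 712, 82]);


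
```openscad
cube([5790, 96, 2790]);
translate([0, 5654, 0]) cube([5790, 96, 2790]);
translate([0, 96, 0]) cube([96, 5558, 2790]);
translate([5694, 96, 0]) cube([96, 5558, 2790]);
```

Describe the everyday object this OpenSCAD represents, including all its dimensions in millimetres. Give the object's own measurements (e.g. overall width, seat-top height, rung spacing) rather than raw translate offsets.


The wall frame of a small rectangular building: four walls, each 2790 mm tall and 96 mm thick, enclosing a footprint 5790 mm (x) by 5750 mm (y) outside-to-outside, with no floor or roof. The front and back walls (the −y and +y sides) span the full width; the two side walls fit between them.


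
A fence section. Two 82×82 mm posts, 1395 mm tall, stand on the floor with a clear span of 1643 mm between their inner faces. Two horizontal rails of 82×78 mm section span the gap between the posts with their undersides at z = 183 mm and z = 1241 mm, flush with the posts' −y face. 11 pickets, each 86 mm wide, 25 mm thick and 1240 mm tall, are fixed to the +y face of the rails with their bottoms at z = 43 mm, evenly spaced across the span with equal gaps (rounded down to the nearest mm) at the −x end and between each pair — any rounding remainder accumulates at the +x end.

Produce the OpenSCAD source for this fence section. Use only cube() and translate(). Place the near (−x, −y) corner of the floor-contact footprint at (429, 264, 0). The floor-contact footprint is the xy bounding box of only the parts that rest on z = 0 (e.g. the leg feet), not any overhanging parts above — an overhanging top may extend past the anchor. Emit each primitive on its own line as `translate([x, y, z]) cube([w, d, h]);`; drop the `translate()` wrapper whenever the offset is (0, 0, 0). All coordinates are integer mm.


translate([429, 264, 0]) cube([82, 82, 1395]);
translate([2154, 264, 0]) cube([82, 82, 1395]);
translate([511, 264, 183]) cube([1643, 82, 78]);
translate([511, 264, 1241]) cube([1643, 82, 78]);
translate([569, 346, 43]) cube([86, 25, 1240]);
translate([713, 346, 43]) cube([86, 25, 1240]);
translate([857, 346, 43]) cube([86, 25, 1240]);
translate([1001, 346, 43]) cube([86, 25, 1240]);
translate([1145, 346, 43]) cube([86, 25, 1240]);
translate([1289, 346, 43]) cube([86, 25, 1240]);
translate([1433, 346, 43]) cube([86, 25, 1240]);
translate([1577, 346, 43]) cube([86, 25, 1240]);
translate([1721, 346, 43]) cube([86, 25, 1240]);
translate([1865, 346, 43]) cube([86, 25, 1240]);
translate([2009, 346, 43]) cube([86, 25, 1240]);


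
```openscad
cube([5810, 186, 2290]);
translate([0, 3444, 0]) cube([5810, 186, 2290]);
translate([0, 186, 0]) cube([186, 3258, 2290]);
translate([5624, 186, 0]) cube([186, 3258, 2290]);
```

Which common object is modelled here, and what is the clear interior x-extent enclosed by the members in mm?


A house (or room) frame. The interior width is 5438 mm.

Four 2290 mm walls enclosing a rectangle with no floor or roof — a room or house frame. Outside width is 5810 mm and wall thickness is 186 mm, so the interior width is 5810 − 2 × 186 = 5438 mm.


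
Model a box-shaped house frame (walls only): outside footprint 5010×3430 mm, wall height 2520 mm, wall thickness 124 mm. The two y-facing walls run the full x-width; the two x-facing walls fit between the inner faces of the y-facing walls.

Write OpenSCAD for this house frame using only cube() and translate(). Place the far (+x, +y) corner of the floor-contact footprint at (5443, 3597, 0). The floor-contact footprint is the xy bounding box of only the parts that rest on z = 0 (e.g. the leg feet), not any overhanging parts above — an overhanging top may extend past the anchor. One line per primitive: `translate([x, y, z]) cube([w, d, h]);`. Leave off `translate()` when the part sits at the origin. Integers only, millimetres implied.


translate([433, 167, 0]) cube([5010, 124, 2520]);
translate([433, 3473, 0]) cube([5010, 124, 2520]);
translate([433, 291, 0]) cube([124, 3182, 2520]);
translate([5319, 291, 0]) cube([124, 3182, 2520]);


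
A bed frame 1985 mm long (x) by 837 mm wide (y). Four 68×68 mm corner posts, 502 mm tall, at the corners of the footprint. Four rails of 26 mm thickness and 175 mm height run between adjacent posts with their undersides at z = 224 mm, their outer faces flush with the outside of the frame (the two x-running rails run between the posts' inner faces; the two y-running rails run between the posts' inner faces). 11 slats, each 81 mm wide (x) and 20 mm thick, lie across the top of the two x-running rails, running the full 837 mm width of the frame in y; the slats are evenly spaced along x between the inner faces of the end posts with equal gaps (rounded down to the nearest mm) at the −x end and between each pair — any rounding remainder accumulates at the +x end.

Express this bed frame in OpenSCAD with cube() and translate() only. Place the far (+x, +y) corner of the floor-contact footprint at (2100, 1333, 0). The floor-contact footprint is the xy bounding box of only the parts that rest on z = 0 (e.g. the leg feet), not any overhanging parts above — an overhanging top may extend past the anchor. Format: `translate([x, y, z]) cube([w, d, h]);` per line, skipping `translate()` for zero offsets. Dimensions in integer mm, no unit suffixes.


translate([115, 496, 0]) cube([68, 68, 502]);
translate([115, 1265, 0]) cube([68, 68, 502]);
translate([2032, 496, 0]) cube([68, 68, 502]);
translate([2032, 1265, 0]) cube([68, 68, 502]);
translate([183, 496, 224]) cube([1849, 26, 175]);
translate([183, 1307, 224]) cube([1849, 26, 175]);
translate([115, 564, 224]) cube([26, 701, 175]);
translate([2074, 564, 224]) cube([26, 701, 175]);
translate([262, 496, 399]) cube([81, 837, 20]);
translate([422, 496, 399]) cube([81, 837, 20]);
translate([582, 496, 399]) cube([81, 837, 20]);
translate([742, 496, 399]) cube([81, 837, 20]);
translate([902, 496, 399]) cube([81, 837, 20]);
translate([1062, 496, 399]) cube([81, 837, 20]);
translate([1222, 496, 399]) cube([81, 837, 20]);
translate([1382, 496, 399]) cube([81, 837, 20]);
translate([1542, 496, 399]) cube([81, 837, 20]);
translate([1702, 496, 399]) cube([81, 837, 20]);
translate([1862, 496, 399]) cube([81, 837, 20]);


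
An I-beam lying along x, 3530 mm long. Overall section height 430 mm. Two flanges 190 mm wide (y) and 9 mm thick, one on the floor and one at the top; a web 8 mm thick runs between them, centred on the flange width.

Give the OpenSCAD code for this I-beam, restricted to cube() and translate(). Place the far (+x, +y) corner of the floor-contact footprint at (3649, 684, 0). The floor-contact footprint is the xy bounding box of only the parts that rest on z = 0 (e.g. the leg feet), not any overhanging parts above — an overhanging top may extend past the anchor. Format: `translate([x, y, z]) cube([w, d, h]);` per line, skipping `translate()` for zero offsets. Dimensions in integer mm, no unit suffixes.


translate([119, 494, 0]) cube([3530, 190, 9]);
translate([119, 585, 9]) cube([3530, 8, 412]);
translate([119, 494, 421]) cube([3530, 190, 9]);


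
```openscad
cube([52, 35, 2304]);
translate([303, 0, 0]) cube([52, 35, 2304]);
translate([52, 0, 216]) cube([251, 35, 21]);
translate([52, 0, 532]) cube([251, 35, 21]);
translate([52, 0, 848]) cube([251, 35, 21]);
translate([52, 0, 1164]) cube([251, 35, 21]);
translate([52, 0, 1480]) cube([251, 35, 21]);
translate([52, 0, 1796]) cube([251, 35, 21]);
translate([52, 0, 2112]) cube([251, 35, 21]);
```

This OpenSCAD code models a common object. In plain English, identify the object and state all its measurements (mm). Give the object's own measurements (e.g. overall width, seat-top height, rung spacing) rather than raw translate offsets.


A straight ladder. Two 52×35 mm vertical rails, 2304 mm tall, stand 355 mm apart (outside-to-outside) with their front faces coplanar on the −y side. 7 rungs, each 35 mm deep and 21 mm tall, span between the inner faces of the rails, front faces flush with the rails. The lowest rung's underside is at z = 216 mm and rungs are spaced 316 mm apart (underside to underside).


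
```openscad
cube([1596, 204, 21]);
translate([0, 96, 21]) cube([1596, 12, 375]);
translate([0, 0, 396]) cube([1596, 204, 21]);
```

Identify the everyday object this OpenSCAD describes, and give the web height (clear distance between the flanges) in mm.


An I-beam. The web height is 375 mm.

Two wide flanges with a thin centred web — an I-beam. Overall 417 mm minus two 21 mm flanges gives a web of 417 − 2·21 = 375 mm.


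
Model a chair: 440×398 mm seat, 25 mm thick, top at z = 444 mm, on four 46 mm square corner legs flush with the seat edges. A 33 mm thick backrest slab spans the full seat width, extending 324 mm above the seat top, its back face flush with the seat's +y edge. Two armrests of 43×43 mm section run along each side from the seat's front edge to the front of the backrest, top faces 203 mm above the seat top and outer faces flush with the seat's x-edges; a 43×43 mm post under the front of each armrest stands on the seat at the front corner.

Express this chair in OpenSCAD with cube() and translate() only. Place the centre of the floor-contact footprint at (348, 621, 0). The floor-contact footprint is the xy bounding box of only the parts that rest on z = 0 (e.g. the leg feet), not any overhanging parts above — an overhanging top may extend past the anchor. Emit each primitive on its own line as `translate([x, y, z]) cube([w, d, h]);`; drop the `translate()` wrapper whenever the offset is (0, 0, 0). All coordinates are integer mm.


translate([128, 422, 419]) cube([440, 398, 25]);
translate([128, 422, 0]) cube([46, 46, 419]);
translate([522, 422, 0]) cube([46, 46, 419]);
translate([128, 774, 0]) cube([46, 46, 419]);
translate([522, 774, 0]) cube([46, 46, 419]);
translate([128, 787, 444]) cube([440, 33, 324]);
translate([128, 422, 604]) cube([43, 365, 43]);
translate([525, 422, 604]) cube([43, 365, 43]);
translate([128, 422, 444]) cube([43, 43, 160]);
translate([525, 422, 444]) cube([43, 43, 160]);


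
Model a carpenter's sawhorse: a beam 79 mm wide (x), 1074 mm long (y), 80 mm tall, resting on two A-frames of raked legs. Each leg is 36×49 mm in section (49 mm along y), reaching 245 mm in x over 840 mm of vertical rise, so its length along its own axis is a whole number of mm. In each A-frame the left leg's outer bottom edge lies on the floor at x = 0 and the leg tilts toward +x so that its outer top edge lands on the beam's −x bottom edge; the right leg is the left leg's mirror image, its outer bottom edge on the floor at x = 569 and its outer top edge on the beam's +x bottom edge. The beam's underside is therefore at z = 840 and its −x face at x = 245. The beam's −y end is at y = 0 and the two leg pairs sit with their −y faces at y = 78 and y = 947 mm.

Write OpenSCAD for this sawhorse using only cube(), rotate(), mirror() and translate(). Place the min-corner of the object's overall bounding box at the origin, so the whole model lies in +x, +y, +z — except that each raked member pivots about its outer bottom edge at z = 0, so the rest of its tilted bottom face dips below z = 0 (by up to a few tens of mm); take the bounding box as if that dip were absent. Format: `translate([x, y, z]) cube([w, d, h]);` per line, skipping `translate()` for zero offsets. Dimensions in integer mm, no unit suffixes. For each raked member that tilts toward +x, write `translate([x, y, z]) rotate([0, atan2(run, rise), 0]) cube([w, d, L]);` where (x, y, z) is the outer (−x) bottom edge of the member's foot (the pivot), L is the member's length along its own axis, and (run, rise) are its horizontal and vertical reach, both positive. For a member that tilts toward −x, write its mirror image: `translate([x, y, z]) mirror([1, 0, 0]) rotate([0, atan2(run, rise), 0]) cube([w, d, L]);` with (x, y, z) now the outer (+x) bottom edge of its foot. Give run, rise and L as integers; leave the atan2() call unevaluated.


translate([245, 0, 840]) cube([79, 1074, 80]);
translate([0, 78, 0]) rotate([0, atan2(245, 840), 0]) cube([36, 49, 875]);
translate([569, 78, 0]) mirror([1, 0, 0]) rotate([0, atan2(245, 840), 0]) cube([36, 49, 875]);
translate([0, 947, 0]) rotate([0, atan2(245, 840), 0]) cube([36, 49, 875]);
translate([569, 947, 0]) mirror([1, 0, 0]) rotate([0, atan2(245, 840), 0]) cube([36, 49, 875]);


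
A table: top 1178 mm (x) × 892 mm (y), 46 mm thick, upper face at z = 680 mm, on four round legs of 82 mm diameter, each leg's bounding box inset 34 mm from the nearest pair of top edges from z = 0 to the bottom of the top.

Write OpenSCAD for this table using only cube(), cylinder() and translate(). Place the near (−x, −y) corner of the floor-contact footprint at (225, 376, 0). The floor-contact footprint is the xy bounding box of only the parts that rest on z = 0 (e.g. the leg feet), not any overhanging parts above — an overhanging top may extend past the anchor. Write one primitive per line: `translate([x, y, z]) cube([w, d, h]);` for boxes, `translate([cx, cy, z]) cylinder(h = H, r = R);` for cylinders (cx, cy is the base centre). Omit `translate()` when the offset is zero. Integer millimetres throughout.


translate([191, 342, 634]) cube([1178, 892, 46]);
translate([266, 417, 0]) cylinder(h = 634, r = 41);
translate([1294, 417, 0]) cylinder(h = 634, r = 41);
translate([266, 1159, 0]) cylinder(h = 634, r = 41);
translate([1294, 1159, 0]) cylinder(h = 634, r = 41);


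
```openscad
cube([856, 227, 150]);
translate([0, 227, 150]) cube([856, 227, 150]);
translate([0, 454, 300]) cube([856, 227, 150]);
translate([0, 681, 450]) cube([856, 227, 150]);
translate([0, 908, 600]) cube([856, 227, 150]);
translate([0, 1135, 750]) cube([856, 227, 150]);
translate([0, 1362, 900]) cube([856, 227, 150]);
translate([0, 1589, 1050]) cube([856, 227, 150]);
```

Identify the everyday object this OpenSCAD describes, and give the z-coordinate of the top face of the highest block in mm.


A staircase. The total rise is 1200 mm.

8 identical blocks, each offset up and back from the previous — a staircase. Each step is 150 mm tall and there are 8 of them, so the total rise is 8 × 150 = 1200 mm.


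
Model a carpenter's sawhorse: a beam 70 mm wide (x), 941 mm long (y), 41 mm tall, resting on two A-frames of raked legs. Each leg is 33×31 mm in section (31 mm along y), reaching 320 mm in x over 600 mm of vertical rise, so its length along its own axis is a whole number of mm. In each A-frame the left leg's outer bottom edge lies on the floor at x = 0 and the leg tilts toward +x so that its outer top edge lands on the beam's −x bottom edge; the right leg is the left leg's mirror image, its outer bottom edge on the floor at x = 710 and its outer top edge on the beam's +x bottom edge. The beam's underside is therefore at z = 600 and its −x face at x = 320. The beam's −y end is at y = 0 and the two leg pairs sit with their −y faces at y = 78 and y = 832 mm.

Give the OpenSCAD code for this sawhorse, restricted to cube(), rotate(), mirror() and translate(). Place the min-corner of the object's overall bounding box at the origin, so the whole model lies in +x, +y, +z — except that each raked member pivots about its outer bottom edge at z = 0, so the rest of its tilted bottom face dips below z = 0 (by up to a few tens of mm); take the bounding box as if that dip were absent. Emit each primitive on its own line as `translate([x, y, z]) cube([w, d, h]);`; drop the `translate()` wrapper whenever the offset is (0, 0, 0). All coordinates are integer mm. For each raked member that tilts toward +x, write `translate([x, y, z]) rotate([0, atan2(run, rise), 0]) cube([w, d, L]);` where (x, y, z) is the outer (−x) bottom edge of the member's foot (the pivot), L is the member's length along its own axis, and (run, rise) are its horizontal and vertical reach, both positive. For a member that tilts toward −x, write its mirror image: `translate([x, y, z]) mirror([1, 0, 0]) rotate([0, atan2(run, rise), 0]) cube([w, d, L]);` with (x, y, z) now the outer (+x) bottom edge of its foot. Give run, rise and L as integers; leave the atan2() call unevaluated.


translate([320, 0, 600]) cube([70, 941, 41]);
translate([0, 78, 0]) rotate([0, atan2(320, 600), 0]) cube([33, 31, 680]);
translate([710, 78, 0]) mirror([1, 0, 0]) rotate([0, atan2(320, 600), 0]) cube([33, 31, 680]);
translate([0, 832, 0]) rotate([0, atan2(320, 600), 0]) cube([33, 31, 680]);
translate([710, 832, 0]) mirror([1, 0, 0]) rotate([0, atan2(320, 600), 0]) cube([33, 31, 680]);


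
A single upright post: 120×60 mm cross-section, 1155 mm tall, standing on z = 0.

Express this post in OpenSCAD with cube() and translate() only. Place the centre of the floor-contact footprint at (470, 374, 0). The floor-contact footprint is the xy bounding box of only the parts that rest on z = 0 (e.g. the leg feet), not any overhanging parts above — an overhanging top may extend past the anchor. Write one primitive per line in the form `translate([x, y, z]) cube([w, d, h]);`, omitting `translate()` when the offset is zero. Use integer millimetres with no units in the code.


translate([410, 344, 0]) cube([120, 60, 1155]);


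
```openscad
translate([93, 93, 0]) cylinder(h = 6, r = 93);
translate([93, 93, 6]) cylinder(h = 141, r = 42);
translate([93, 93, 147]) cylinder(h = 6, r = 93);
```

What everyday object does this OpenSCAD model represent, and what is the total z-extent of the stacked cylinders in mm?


A spool. The overall height is 153 mm.

Three coaxial cylinders, large–small–large — a spool. Two 6 mm flanges and a 141 mm core give 6 + 141 + 6 = 153 mm.


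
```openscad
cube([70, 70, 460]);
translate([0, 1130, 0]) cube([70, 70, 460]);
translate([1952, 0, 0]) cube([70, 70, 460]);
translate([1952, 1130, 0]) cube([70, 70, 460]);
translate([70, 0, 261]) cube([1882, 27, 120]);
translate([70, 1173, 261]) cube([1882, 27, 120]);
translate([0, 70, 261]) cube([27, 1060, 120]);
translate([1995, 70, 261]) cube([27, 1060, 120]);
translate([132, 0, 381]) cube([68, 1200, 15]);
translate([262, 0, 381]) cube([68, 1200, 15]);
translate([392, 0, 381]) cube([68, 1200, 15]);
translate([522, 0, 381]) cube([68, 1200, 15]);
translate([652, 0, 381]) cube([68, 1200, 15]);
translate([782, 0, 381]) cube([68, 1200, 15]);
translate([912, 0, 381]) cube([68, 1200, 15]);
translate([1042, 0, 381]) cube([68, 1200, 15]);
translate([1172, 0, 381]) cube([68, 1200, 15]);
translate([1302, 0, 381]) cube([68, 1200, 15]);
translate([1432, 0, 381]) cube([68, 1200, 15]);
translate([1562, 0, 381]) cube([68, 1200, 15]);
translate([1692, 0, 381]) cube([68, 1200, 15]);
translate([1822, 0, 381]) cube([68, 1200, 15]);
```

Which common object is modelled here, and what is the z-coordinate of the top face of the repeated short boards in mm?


A bed frame. The slat-top height is 396 mm.

Four posts, four rails, and a row of slats — a bed frame. Slats sit on the rails at z = 261 + 120 = 381; with slat thickness 15, the top is 396 mm.


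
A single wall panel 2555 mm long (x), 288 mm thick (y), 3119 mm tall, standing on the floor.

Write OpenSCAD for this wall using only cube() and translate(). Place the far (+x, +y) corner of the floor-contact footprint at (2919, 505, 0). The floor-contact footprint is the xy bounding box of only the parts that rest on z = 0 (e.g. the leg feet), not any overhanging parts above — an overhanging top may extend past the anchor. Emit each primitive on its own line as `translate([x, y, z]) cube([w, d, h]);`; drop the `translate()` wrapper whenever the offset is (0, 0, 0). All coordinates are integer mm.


translate([364, 217, 0]) cube([2555, 288, 3119]);


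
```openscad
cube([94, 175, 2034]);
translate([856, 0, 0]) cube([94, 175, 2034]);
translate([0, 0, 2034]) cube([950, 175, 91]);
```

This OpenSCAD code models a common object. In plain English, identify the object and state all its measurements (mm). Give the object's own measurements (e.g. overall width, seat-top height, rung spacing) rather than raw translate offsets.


A door frame. The clear opening is 762 mm wide and 2034 mm high. Two 94 mm wide jambs, 175 mm deep, stand either side of the opening from the floor to the top of the opening. A 91 mm thick head sits across the top of both jambs, spanning the full outside width of the frame.


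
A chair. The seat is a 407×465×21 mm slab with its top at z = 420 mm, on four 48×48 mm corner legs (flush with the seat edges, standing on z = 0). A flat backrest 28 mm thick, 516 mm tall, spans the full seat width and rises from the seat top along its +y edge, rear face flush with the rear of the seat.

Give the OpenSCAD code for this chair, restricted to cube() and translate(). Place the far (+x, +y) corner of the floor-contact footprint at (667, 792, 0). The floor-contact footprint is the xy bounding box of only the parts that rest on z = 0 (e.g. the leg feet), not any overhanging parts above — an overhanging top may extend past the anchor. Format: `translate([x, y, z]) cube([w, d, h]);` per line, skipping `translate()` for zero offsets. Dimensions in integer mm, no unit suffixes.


// leg_h = 420 - 21 = 399
translate([260, 327, 399]) cube([407, 465, 21]);
translate([260, 327, 0]) cube([48, 48, 399]);
translate([619, 327, 0]) cube([48, 48, 399]);
translate([260, 744, 0]) cube([48, 48, 399]);
translate([619, 744, 0]) cube([48, 48, 399]);
translate([260, 764, 420]) cube([407, 28, 516]);


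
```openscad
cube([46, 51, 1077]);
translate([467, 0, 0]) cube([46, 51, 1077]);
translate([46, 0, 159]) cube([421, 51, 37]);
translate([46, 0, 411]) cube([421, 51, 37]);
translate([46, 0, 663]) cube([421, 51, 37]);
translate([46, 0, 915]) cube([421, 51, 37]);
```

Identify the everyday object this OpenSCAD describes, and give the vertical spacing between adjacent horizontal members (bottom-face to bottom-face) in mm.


A ladder. The rung spacing is 252 mm.

Two tall 46×51 posts with 4 short bars between them — a ladder. Adjacent rungs sit at z = 159 and z = 411, so the spacing is 411 − 159 = 252 mm.


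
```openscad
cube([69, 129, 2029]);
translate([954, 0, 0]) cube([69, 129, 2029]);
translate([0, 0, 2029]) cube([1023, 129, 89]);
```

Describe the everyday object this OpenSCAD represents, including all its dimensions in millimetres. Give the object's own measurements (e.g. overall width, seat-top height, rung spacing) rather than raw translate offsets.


A door frame. The clear opening is 885 mm wide and 2029 mm high. Two 69 mm wide jambs, 129 mm deep, stand either side of the opening from the floor to the top of the opening. A 89 mm thick head sits across the top of both jambs, spanning the full outside width of the frame.


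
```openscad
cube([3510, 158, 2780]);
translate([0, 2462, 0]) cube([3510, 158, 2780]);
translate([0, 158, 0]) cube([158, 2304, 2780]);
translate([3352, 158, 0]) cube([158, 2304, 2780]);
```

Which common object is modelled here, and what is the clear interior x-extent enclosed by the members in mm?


A house (or room) frame. The interior width is 3194 mm.

Four 2780 mm walls enclosing a rectangle with no floor or roof — a room or house frame. Outside width is 3510 mm and wall thickness is 158 mm, so the interior width is 3510 − 2 × 158 = 3194 mm.


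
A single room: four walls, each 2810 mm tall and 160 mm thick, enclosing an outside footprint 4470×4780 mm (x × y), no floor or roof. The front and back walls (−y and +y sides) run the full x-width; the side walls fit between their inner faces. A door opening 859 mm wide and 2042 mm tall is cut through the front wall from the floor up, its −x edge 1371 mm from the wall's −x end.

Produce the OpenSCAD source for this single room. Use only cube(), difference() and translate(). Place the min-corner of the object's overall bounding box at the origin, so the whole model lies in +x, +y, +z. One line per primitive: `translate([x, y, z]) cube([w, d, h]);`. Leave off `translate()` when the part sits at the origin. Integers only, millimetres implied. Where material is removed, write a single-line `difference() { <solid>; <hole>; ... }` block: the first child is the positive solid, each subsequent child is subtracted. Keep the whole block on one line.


difference() { cube([4470, 160, 2810]); translate([1371, 0, 0]) cube([859, 160, 2042]); }
translate([0, 4620, 0]) cube([4470, 160, 2810]);
translate([0, 160, 0]) cube([160, 4460, 2810]);
translate([4310, 160, 0]) cube([160, 4460, 2810]);


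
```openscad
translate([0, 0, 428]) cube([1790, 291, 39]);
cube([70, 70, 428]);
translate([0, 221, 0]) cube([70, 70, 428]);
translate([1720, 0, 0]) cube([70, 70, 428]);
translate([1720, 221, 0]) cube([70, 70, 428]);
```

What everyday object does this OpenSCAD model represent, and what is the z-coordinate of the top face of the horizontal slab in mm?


A bench. The seat-top height is 467 mm.

A long slab on four corner posts — a bench. The slab sits at z = 428 with thickness 39, so the top is 428 + 39 = 467 mm.
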